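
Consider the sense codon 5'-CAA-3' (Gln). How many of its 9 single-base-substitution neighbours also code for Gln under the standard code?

1

Position 1: none → 0 synonymous.
Position 2: none → 0 synonymous.
Position 3: CAG → 1 synonymous.
Total: 0 + 0 + 1 = 1.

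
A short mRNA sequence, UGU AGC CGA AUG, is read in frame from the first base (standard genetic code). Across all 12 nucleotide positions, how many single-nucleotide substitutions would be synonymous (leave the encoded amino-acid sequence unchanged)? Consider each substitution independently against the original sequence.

Codon 1 (UGU, Cys): 1 synonymous substitution.
Codon 2 (AGC, Ser): 1 synonymous substitution.
Codon 3 (CGA, Arg): 4 synonymous substitutions.
Codon 4 (AUG, Met): 0 synonymous substitutions.
Total: 1 + 1 + 4 + 0 = 6.

6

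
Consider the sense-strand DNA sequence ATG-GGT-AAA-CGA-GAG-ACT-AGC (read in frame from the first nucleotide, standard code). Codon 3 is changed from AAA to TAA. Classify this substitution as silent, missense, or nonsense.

Position 7 falls in codon 3: AAA → Lys.
After the substitution the codon is TAA → Stop.
The new codon is a stop codon, so this is a nonsense mutation.

nonsense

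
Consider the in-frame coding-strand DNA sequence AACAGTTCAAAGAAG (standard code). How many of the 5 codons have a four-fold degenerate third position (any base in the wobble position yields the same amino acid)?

1

Codon 1 AAC (Asn): third position 2-fold.
Codon 2 AGT (Ser): third position 2-fold.
Codon 3 TCA (Ser): third position 4-fold.
Codon 4 AAG (Lys): third position 2-fold.
Codon 5 AAG (Lys): third position 2-fold.
Four-fold degenerate third positions: 1.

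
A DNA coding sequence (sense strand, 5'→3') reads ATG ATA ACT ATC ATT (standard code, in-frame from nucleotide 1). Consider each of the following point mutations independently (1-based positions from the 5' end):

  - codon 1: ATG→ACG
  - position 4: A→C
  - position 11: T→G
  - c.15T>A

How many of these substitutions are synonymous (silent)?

Codon 1: ATG (Met) → ACG (Thr) — missense.
Codon 2: ATA (Ile) → CTA (Leu) — missense.
Codon 4: ATC (Ile) → AGC (Ser) — missense.
Codon 5: ATT (Ile) → ATA (Ile) — synonymous.
Synonymous: 1 of 4.

1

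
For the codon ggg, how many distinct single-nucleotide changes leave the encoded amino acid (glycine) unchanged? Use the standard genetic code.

3

Position 1: none → 0 synonymous.
Position 2: none → 0 synonymous.
Position 3: GGU, GGC, GGA → 3 synonymous.
Total: 0 + 0 + 3 = 3.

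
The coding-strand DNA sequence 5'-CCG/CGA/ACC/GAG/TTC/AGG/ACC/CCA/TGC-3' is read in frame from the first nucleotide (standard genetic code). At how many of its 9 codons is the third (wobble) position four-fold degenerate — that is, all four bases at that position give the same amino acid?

5

Codon 1 CCG (Pro): third position 4-fold.
Codon 2 CGA (Arg): third position 4-fold.
Codon 3 ACC (Thr): third position 4-fold.
Codon 4 GAG (Glu): third position 2-fold.
Codon 5 TTC (Phe): third position 2-fold.
Codon 6 AGG (Arg): third position 2-fold.
Codon 7 ACC (Thr): third position 4-fold.
Codon 8 CCA (Pro): third position 4-fold.
Codon 9 TGC (Cys): third position 2-fold.
Four-fold degenerate third positions: 5.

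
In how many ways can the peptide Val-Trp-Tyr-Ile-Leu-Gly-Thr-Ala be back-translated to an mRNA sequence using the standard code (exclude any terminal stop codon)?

9216

Val: 4 codons.
Trp: 1 codon.
Tyr: 2 codons.
Ile: 3 codons.
Leu: 6 codons.
Gly: 4 codons.
Thr: 4 codons.
Ala: 4 codons.
4 × 1 × 2 × 3 × 6 × 4 × 4 × 4 = 9216.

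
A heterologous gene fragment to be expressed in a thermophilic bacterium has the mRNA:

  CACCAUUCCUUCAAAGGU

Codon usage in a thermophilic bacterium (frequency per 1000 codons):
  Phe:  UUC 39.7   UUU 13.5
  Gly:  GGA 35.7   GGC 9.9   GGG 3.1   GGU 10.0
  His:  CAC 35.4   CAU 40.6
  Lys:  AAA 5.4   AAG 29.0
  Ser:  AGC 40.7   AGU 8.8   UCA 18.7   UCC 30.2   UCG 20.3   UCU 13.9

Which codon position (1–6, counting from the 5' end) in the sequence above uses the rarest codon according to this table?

5

Codon 1 CAC (His): 35.4 per 1000.
Codon 2 CAU (His): 40.6 per 1000.
Codon 3 UCC (Ser): 30.2 per 1000.
Codon 4 UUC (Phe): 39.7 per 1000.
Codon 5 AAA (Lys): 5.4 per 1000.
Codon 6 GGU (Gly): 10.0 per 1000.
Lowest frequency is 5.4 at codon 5.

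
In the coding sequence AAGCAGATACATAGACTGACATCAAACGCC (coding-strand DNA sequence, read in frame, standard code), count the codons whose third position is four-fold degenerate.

4

Codon 1 AAG (Lys): third position 2-fold.
Codon 2 CAG (Gln): third position 2-fold.
Codon 3 ATA (Ile): third position 3-fold.
Codon 4 CAT (His): third position 2-fold.
Codon 5 AGA (Arg): third position 2-fold.
Codon 6 CTG (Leu): third position 4-fold.
Codon 7 ACA (Thr): third position 4-fold.
Codon 8 TCA (Ser): third position 4-fold.
Codon 9 AAC (Asn): third position 2-fold.
Codon 10 GCC (Ala): third position 4-fold.
Four-fold degenerate third positions: 4.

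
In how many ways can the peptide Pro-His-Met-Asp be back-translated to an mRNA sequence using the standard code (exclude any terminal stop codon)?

Pro: 4 codons.
His: 2 codons.
Met: 1 codon.
Asp: 2 codons.
4 × 2 × 1 × 2 = 16.

16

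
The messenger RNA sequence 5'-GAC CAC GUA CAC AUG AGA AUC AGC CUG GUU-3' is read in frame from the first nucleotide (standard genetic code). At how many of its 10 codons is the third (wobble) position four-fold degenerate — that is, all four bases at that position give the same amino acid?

Codon 1 GAC (Asp): third position 2-fold.
Codon 2 CAC (His): third position 2-fold.
Codon 3 GUA (Val): third position 4-fold.
Codon 4 CAC (His): third position 2-fold.
Codon 5 AUG (Met): third position 1-fold.
Codon 6 AGA (Arg): third position 2-fold.
Codon 7 AUC (Ile): third position 3-fold.
Codon 8 AGC (Ser): third position 2-fold.
Codon 9 CUG (Leu): third position 4-fold.
Codon 10 GUU (Val): third position 4-fold.
Four-fold degenerate third positions: 3.

3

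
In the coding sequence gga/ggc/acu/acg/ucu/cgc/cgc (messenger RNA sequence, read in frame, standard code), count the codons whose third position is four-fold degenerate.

Codon 1 GGA (Gly): third position 4-fold.
Codon 2 GGC (Gly): third position 4-fold.
Codon 3 ACU (Thr): third position 4-fold.
Codon 4 ACG (Thr): third position 4-fold.
Codon 5 UCU (Ser): third position 4-fold.
Codon 6 CGC (Arg): third position 4-fold.
Codon 7 CGC (Arg): third position 4-fold.
Four-fold degenerate third positions: 7.

7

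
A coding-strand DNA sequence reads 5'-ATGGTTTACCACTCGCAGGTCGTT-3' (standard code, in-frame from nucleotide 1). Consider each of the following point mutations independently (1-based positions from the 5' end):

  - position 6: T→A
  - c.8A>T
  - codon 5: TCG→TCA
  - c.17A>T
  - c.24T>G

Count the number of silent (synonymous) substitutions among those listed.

3

Codon 2: GTT (Val) → GTA (Val) — synonymous.
Codon 3: TAC (Tyr) → TTC (Phe) — missense.
Codon 5: TCG (Ser) → TCA (Ser) — synonymous.
Codon 6: CAG (Gln) → CTG (Leu) — missense.
Codon 8: GTT (Val) → GTG (Val) — synonymous.
Synonymous: 3 of 5.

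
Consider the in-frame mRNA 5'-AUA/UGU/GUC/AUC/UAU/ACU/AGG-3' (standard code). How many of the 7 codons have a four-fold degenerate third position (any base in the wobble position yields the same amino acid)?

2

Codon 1 AUA (Ile): third position 3-fold.
Codon 2 UGU (Cys): third position 2-fold.
Codon 3 GUC (Val): third position 4-fold.
Codon 4 AUC (Ile): third position 3-fold.
Codon 5 UAU (Tyr): third position 2-fold.
Codon 6 ACU (Thr): third position 4-fold.
Codon 7 AGG (Arg): third position 2-fold.
Four-fold degenerate third positions: 2.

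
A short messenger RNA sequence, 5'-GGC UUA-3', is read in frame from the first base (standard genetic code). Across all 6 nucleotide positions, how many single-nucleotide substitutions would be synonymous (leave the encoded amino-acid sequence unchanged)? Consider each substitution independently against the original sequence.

Codon 1 (GGC, Gly): 3 synonymous substitutions.
Codon 2 (UUA, Leu): 2 synonymous substitutions.
Total: 3 + 2 = 5.

5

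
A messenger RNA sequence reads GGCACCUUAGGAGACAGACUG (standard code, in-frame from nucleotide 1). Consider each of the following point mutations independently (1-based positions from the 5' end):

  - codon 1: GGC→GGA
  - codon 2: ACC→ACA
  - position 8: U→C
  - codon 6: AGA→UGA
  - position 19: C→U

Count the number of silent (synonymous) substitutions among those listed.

Codon 1: GGC (Gly) → GGA (Gly) — synonymous.
Codon 2: ACC (Thr) → ACA (Thr) — synonymous.
Codon 3: UUA (Leu) → UCA (Ser) — missense.
Codon 6: AGA (Arg) → UGA (Stop) — nonsense.
Codon 7: CUG (Leu) → UUG (Leu) — synonymous.
Synonymous: 3 of 5.

3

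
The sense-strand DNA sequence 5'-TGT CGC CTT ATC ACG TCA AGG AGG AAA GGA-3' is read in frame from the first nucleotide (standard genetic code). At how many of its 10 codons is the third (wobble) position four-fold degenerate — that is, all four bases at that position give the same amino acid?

Codon 1 TGT (Cys): third position 2-fold.
Codon 2 CGC (Arg): third position 4-fold.
Codon 3 CTT (Leu): third position 4-fold.
Codon 4 ATC (Ile): third position 3-fold.
Codon 5 ACG (Thr): third position 4-fold.
Codon 6 TCA (Ser): third position 4-fold.
Codon 7 AGG (Arg): third position 2-fold.
Codon 8 AGG (Arg): third position 2-fold.
Codon 9 AAA (Lys): third position 2-fold.
Codon 10 GGA (Gly): third position 4-fold.
Four-fold degenerate third positions: 5.

5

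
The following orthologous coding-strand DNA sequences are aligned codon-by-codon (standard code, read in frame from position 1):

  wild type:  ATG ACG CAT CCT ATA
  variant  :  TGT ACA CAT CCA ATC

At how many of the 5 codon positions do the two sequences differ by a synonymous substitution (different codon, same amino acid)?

Codon 1: ATG Met / TGT Cys — nonsynonymous.
Codon 2: ACG Thr / ACA Thr — synonymous.
Codon 3: CAT His / CAT His — identical.
Codon 4: CCT Pro / CCA Pro — synonymous.
Codon 5: ATA Ile / ATC Ile — synonymous.
Synonymous differences: 3.

3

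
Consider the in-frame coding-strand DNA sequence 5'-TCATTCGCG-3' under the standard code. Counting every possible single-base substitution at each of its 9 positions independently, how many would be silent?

Codon 1 (TCA, Ser): 3 synonymous substitutions.
Codon 2 (TTC, Phe): 1 synonymous substitution.
Codon 3 (GCG, Ala): 3 synonymous substitutions.
Total: 3 + 1 + 3 = 7.

7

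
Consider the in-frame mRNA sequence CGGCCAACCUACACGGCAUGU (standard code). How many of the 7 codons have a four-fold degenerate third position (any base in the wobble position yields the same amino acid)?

Codon 1 CGG (Arg): third position 4-fold.
Codon 2 CCA (Pro): third position 4-fold.
Codon 3 ACC (Thr): third position 4-fold.
Codon 4 UAC (Tyr): third position 2-fold.
Codon 5 ACG (Thr): third position 4-fold.
Codon 6 GCA (Ala): third position 4-fold.
Codon 7 UGU (Cys): third position 2-fold.
Four-fold degenerate third positions: 5.

5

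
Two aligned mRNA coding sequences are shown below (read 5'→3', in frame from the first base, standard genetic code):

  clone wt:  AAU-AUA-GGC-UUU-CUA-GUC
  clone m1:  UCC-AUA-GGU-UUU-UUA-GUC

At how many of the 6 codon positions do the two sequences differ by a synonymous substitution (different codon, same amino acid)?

Codon 1: AAU Asn / UCC Ser — nonsynonymous.
Codon 2: AUA Ile / AUA Ile — identical.
Codon 3: GGC Gly / GGU Gly — synonymous.
Codon 4: UUU Phe / UUU Phe — identical.
Codon 5: CUA Leu / UUA Leu — synonymous.
Codon 6: GUC Val / GUC Val — identical.
Synonymous differences: 2.

2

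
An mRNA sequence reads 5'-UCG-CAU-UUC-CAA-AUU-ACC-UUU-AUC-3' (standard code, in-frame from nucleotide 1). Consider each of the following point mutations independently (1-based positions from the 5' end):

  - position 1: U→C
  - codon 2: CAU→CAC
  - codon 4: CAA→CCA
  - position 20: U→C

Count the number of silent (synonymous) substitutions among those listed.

1

Codon 1: UCG (Ser) → CCG (Pro) — missense.
Codon 2: CAU (His) → CAC (His) — synonymous.
Codon 4: CAA (Gln) → CCA (Pro) — missense.
Codon 7: UUU (Phe) → UCU (Ser) — missense.
Synonymous: 1 of 4.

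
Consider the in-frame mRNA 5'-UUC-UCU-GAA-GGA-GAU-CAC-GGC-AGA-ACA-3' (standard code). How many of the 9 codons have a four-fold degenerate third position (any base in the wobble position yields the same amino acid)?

Codon 1 UUC (Phe): third position 2-fold.
Codon 2 UCU (Ser): third position 4-fold.
Codon 3 GAA (Glu): third position 2-fold.
Codon 4 GGA (Gly): third position 4-fold.
Codon 5 GAU (Asp): third position 2-fold.
Codon 6 CAC (His): third position 2-fold.
Codon 7 GGC (Gly): third position 4-fold.
Codon 8 AGA (Arg): third position 2-fold.
Codon 9 ACA (Thr): third position 4-fold.
Four-fold degenerate third positions: 4.

4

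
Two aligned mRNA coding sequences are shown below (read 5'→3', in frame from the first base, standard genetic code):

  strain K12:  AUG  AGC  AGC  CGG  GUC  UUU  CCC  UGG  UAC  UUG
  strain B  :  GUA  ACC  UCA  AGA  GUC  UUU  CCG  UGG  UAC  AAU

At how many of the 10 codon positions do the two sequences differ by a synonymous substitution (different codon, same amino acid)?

Codon 1: AUG Met / GUA Val — nonsynonymous.
Codon 2: AGC Ser / ACC Thr — nonsynonymous.
Codon 3: AGC Ser / UCA Ser — synonymous.
Codon 4: CGG Arg / AGA Arg — synonymous.
Codon 5: GUC Val / GUC Val — identical.
Codon 6: UUU Phe / UUU Phe — identical.
Codon 7: CCC Pro / CCG Pro — synonymous.
Codon 8: UGG Trp / UGG Trp — identical.
Codon 9: UAC Tyr / UAC Tyr — identical.
Codon 10: UUG Leu / AAU Asn — nonsynonymous.
Synonymous differences: 3.

3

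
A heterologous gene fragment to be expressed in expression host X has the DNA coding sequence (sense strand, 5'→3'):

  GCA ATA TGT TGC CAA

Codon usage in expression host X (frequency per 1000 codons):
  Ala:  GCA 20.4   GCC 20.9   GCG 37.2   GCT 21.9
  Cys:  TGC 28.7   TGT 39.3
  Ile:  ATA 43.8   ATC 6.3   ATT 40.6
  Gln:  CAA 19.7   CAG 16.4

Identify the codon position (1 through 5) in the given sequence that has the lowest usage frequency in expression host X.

Codon 1 GCA (Ala): 20.4 per 1000.
Codon 2 ATA (Ile): 43.8 per 1000.
Codon 3 TGT (Cys): 39.3 per 1000.
Codon 4 TGC (Cys): 28.7 per 1000.
Codon 5 CAA (Gln): 19.7 per 1000.
Lowest frequency is 19.7 at codon 5.

5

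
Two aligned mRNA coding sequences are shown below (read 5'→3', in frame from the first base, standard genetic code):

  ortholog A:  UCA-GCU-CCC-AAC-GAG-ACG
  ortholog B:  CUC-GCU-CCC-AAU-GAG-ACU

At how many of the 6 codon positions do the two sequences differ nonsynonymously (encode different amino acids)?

1

Codon 1: UCA Ser / CUC Leu — nonsynonymous.
Codon 2: GCU Ala / GCU Ala — identical.
Codon 3: CCC Pro / CCC Pro — identical.
Codon 4: AAC Asn / AAU Asn — synonymous.
Codon 5: GAG Glu / GAG Glu — identical.
Codon 6: ACG Thr / ACU Thr — synonymous.
Nonsynonymous differences: 1.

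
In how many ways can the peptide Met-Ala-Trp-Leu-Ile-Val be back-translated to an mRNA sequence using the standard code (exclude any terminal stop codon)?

Met: 1 codon.
Ala: 4 codons.
Trp: 1 codon.
Leu: 6 codons.
Ile: 3 codons.
Val: 4 codons.
1 × 4 × 1 × 6 × 3 × 4 = 288.

288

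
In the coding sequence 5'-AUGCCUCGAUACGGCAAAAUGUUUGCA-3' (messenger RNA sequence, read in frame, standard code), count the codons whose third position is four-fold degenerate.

Codon 1 AUG (Met): third position 1-fold.
Codon 2 CCU (Pro): third position 4-fold.
Codon 3 CGA (Arg): third position 4-fold.
Codon 4 UAC (Tyr): third position 2-fold.
Codon 5 GGC (Gly): third position 4-fold.
Codon 6 AAA (Lys): third position 2-fold.
Codon 7 AUG (Met): third position 1-fold.
Codon 8 UUU (Phe): third position 2-fold.
Codon 9 GCA (Ala): third position 4-fold.
Four-fold degenerate third positions: 4.

4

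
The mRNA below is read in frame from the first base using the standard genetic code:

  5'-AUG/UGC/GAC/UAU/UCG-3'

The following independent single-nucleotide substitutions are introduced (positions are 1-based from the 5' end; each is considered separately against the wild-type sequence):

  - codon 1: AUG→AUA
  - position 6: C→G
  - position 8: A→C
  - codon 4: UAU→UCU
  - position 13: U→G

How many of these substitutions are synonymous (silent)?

Codon 1: AUG (Met) → AUA (Ile) — missense.
Codon 2: UGC (Cys) → UGG (Trp) — missense.
Codon 3: GAC (Asp) → GCC (Ala) — missense.
Codon 4: UAU (Tyr) → UCU (Ser) — missense.
Codon 5: UCG (Ser) → GCG (Ala) — missense.
Synonymous: 0 of 5.

0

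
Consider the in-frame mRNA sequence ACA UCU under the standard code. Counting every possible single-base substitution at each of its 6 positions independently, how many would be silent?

6

Codon 1 (ACA, Thr): 3 synonymous substitutions.
Codon 2 (UCU, Ser): 3 synonymous substitutions.
Total: 3 + 3 = 6.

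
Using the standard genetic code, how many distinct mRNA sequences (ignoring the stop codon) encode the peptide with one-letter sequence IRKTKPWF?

Ile: 3 codons.
Arg: 6 codons.
Lys: 2 codons.
Thr: 4 codons.
Lys: 2 codons.
Pro: 4 codons.
Trp: 1 codon.
Phe: 2 codons.
3 × 6 × 2 × 4 × 2 × 4 × 1 × 2 = 2304.

2304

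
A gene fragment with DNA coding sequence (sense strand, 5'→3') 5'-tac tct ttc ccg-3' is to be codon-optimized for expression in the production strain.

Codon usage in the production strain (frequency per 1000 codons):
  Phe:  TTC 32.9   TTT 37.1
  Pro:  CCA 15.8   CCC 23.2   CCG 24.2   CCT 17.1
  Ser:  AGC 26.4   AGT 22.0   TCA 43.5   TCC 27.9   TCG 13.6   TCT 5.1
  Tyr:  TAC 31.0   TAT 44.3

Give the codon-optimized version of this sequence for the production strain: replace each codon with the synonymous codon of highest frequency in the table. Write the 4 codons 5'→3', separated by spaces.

Codon 1 (Tyr): best is TAT at 44.3.
Codon 2 (Ser): best is TCA at 43.5.
Codon 3 (Phe): best is TTT at 37.1.
Codon 4 (Pro): best is CCG at 24.2.

TAT TCA TTT CCG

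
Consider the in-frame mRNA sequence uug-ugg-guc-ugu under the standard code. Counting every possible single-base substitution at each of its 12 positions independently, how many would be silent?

6

Codon 1 (UUG, Leu): 2 synonymous substitutions.
Codon 2 (UGG, Trp): 0 synonymous substitutions.
Codon 3 (GUC, Val): 3 synonymous substitutions.
Codon 4 (UGU, Cys): 1 synonymous substitution.
Total: 2 + 0 + 3 + 1 = 6.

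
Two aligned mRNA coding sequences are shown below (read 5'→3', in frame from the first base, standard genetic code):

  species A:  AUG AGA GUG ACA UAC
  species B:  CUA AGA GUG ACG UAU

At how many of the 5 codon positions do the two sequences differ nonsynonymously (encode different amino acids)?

Codon 1: AUG Met / CUA Leu — nonsynonymous.
Codon 2: AGA Arg / AGA Arg — identical.
Codon 3: GUG Val / GUG Val — identical.
Codon 4: ACA Thr / ACG Thr — synonymous.
Codon 5: UAC Tyr / UAU Tyr — synonymous.
Nonsynonymous differences: 1.

1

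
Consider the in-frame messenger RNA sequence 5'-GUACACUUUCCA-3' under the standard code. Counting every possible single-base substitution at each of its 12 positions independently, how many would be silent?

8

Codon 1 (GUA, Val): 3 synonymous substitutions.
Codon 2 (CAC, His): 1 synonymous substitution.
Codon 3 (UUU, Phe): 1 synonymous substitution.
Codon 4 (CCA, Pro): 3 synonymous substitutions.
Total: 3 + 1 + 1 + 3 = 8.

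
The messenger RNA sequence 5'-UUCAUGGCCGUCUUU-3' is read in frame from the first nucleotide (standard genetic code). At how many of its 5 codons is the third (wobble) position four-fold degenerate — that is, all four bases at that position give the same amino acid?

2

Codon 1 UUC (Phe): third position 2-fold.
Codon 2 AUG (Met): third position 1-fold.
Codon 3 GCC (Ala): third position 4-fold.
Codon 4 GUC (Val): third position 4-fold.
Codon 5 UUU (Phe): third position 2-fold.
Four-fold degenerate third positions: 2.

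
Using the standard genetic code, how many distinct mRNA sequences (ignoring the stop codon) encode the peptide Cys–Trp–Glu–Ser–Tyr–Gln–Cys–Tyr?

Cys: 2 codons.
Trp: 1 codon.
Glu: 2 codons.
Ser: 6 codons.
Tyr: 2 codons.
Gln: 2 codons.
Cys: 2 codons.
Tyr: 2 codons.
2 × 1 × 2 × 6 × 2 × 2 × 2 × 2 = 384.

384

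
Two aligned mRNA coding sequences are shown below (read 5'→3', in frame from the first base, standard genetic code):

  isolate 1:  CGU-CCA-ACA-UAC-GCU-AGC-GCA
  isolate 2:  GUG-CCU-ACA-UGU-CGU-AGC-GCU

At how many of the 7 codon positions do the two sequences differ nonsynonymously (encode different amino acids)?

3

Codon 1: CGU Arg / GUG Val — nonsynonymous.
Codon 2: CCA Pro / CCU Pro — synonymous.
Codon 3: ACA Thr / ACA Thr — identical.
Codon 4: UAC Tyr / UGU Cys — nonsynonymous.
Codon 5: GCU Ala / CGU Arg — nonsynonymous.
Codon 6: AGC Ser / AGC Ser — identical.
Codon 7: GCA Ala / GCU Ala — synonymous.
Nonsynonymous differences: 3.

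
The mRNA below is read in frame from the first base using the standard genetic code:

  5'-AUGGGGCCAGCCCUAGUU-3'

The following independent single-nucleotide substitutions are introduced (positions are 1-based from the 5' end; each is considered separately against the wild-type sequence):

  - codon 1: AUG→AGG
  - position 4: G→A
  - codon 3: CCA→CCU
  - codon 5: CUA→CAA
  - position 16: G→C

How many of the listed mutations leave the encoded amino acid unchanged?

1

Codon 1: AUG (Met) → AGG (Arg) — missense.
Codon 2: GGG (Gly) → AGG (Arg) — missense.
Codon 3: CCA (Pro) → CCU (Pro) — synonymous.
Codon 5: CUA (Leu) → CAA (Gln) — missense.
Codon 6: GUU (Val) → CUU (Leu) — missense.
Synonymous: 1 of 5.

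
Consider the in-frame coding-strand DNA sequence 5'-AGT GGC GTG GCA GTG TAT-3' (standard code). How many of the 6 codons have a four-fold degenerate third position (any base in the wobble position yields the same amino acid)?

Codon 1 AGT (Ser): third position 2-fold.
Codon 2 GGC (Gly): third position 4-fold.
Codon 3 GTG (Val): third position 4-fold.
Codon 4 GCA (Ala): third position 4-fold.
Codon 5 GTG (Val): third position 4-fold.
Codon 6 TAT (Tyr): third position 2-fold.
Four-fold degenerate third positions: 4.

4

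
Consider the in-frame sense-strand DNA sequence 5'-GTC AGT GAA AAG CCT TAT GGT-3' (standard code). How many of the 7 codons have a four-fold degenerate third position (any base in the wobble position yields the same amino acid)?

3

Codon 1 GTC (Val): third position 4-fold.
Codon 2 AGT (Ser): third position 2-fold.
Codon 3 GAA (Glu): third position 2-fold.
Codon 4 AAG (Lys): third position 2-fold.
Codon 5 CCT (Pro): third position 4-fold.
Codon 6 TAT (Tyr): third position 2-fold.
Codon 7 GGT (Gly): third position 4-fold.
Four-fold degenerate third positions: 3.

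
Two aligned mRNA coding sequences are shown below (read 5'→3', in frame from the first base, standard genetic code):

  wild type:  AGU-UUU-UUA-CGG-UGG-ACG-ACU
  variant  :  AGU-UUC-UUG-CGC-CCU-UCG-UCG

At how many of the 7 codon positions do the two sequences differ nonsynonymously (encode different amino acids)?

3

Codon 1: AGU Ser / AGU Ser — identical.
Codon 2: UUU Phe / UUC Phe — synonymous.
Codon 3: UUA Leu / UUG Leu — synonymous.
Codon 4: CGG Arg / CGC Arg — synonymous.
Codon 5: UGG Trp / CCU Pro — nonsynonymous.
Codon 6: ACG Thr / UCG Ser — nonsynonymous.
Codon 7: ACU Thr / UCG Ser — nonsynonymous.
Nonsynonymous differences: 3.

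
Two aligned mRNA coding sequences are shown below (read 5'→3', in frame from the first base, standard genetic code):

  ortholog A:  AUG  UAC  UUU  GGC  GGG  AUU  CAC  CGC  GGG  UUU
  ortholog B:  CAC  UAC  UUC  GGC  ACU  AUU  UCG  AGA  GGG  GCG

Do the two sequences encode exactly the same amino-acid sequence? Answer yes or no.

no

Codon 1: AUG Met / CAC His — nonsynonymous.
Codon 2: UAC Tyr / UAC Tyr — identical.
Codon 3: UUU Phe / UUC Phe — synonymous.
Codon 4: GGC Gly / GGC Gly — identical.
Codon 5: GGG Gly / ACU Thr — nonsynonymous.
Codon 6: AUU Ile / AUU Ile — identical.
Codon 7: CAC His / UCG Ser — nonsynonymous.
Codon 8: CGC Arg / AGA Arg — synonymous.
Codon 9: GGG Gly / GGG Gly — identical.
Codon 10: UUU Phe / GCG Ala — nonsynonymous.
Nonsynonymous differences: 4 → different protein.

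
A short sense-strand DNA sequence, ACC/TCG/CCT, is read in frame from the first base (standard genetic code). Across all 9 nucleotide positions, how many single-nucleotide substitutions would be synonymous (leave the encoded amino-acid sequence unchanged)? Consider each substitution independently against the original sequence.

9

Codon 1 (ACC, Thr): 3 synonymous substitutions.
Codon 2 (TCG, Ser): 3 synonymous substitutions.
Codon 3 (CCT, Pro): 3 synonymous substitutions.
Total: 3 + 3 + 3 = 9.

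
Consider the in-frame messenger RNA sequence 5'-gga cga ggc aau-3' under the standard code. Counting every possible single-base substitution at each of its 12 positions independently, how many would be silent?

Codon 1 (GGA, Gly): 3 synonymous substitutions.
Codon 2 (CGA, Arg): 4 synonymous substitutions.
Codon 3 (GGC, Gly): 3 synonymous substitutions.
Codon 4 (AAU, Asn): 1 synonymous substitution.
Total: 3 + 4 + 3 + 1 = 11.

11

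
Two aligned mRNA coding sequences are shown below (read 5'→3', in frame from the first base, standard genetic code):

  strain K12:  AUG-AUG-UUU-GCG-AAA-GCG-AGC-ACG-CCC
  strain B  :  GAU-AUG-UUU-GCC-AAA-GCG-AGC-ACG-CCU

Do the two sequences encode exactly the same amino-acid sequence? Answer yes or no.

Codon 1: AUG Met / GAU Asp — nonsynonymous.
Codon 2: AUG Met / AUG Met — identical.
Codon 3: UUU Phe / UUU Phe — identical.
Codon 4: GCG Ala / GCC Ala — synonymous.
Codon 5: AAA Lys / AAA Lys — identical.
Codon 6: GCG Ala / GCG Ala — identical.
Codon 7: AGC Ser / AGC Ser — identical.
Codon 8: ACG Thr / ACG Thr — identical.
Codon 9: CCC Pro / CCU Pro — synonymous.
Nonsynonymous differences: 1 → different protein.

no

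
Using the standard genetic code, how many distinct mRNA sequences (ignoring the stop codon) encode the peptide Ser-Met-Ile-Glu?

36

Ser: 6 codons.
Met: 1 codon.
Ile: 3 codons.
Glu: 2 codons.
6 × 1 × 3 × 2 = 36.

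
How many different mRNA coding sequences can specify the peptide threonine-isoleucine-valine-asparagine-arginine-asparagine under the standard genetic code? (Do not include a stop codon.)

1152

Thr: 4 codons.
Ile: 3 codons.
Val: 4 codons.
Asn: 2 codons.
Arg: 6 codons.
Asn: 2 codons.
4 × 3 × 4 × 2 × 6 × 2 = 1152.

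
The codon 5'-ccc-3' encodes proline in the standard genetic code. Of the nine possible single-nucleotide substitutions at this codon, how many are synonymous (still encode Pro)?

Position 1: none → 0 synonymous.
Position 2: none → 0 synonymous.
Position 3: CCU, CCA, CCG → 3 synonymous.
Total: 0 + 0 + 3 = 3.

3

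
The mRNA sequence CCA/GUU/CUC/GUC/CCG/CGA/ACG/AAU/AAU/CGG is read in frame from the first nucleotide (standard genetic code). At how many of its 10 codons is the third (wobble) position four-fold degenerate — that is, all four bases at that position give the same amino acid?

8

Codon 1 CCA (Pro): third position 4-fold.
Codon 2 GUU (Val): third position 4-fold.
Codon 3 CUC (Leu): third position 4-fold.
Codon 4 GUC (Val): third position 4-fold.
Codon 5 CCG (Pro): third position 4-fold.
Codon 6 CGA (Arg): third position 4-fold.
Codon 7 ACG (Thr): third position 4-fold.
Codon 8 AAU (Asn): third position 2-fold.
Codon 9 AAU (Asn): third position 2-fold.
Codon 10 CGG (Arg): third position 4-fold.
Four-fold degenerate third positions: 8.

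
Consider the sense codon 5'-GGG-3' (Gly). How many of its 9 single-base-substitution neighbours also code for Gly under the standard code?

Position 1: none → 0 synonymous.
Position 2: none → 0 synonymous.
Position 3: GGT, GGC, GGA → 3 synonymous.
Total: 0 + 0 + 3 = 3.

3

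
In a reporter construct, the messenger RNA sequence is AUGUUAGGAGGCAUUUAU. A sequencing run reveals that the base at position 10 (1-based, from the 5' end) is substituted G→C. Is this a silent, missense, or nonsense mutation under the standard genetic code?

missense

Position 10 falls in codon 4: GGC → Gly.
After the substitution the codon is CGC → Arg.
Gly ≠ Arg, so this is a missense mutation.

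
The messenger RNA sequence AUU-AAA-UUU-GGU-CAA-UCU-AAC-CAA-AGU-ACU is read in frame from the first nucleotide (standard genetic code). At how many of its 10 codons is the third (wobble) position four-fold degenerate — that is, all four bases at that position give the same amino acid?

Codon 1 AUU (Ile): third position 3-fold.
Codon 2 AAA (Lys): third position 2-fold.
Codon 3 UUU (Phe): third position 2-fold.
Codon 4 GGU (Gly): third position 4-fold.
Codon 5 CAA (Gln): third position 2-fold.
Codon 6 UCU (Ser): third position 4-fold.
Codon 7 AAC (Asn): third position 2-fold.
Codon 8 CAA (Gln): third position 2-fold.
Codon 9 AGU (Ser): third position 2-fold.
Codon 10 ACU (Thr): third position 4-fold.
Four-fold degenerate third positions: 3.

3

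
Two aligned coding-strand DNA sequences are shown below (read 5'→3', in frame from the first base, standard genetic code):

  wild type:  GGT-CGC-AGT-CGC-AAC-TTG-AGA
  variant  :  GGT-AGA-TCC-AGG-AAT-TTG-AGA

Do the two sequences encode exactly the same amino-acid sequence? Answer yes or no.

yes

Codon 1: GGT Gly / GGT Gly — identical.
Codon 2: CGC Arg / AGA Arg — synonymous.
Codon 3: AGT Ser / TCC Ser — synonymous.
Codon 4: CGC Arg / AGG Arg — synonymous.
Codon 5: AAC Asn / AAT Asn — synonymous.
Codon 6: TTG Leu / TTG Leu — identical.
Codon 7: AGA Arg / AGA Arg — identical.
Nonsynonymous differences: 0 → same protein.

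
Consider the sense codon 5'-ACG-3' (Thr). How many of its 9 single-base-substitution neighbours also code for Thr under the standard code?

3

Position 1: none → 0 synonymous.
Position 2: none → 0 synonymous.
Position 3: ACU, ACC, ACA → 3 synonymous.
Total: 0 + 0 + 3 = 3.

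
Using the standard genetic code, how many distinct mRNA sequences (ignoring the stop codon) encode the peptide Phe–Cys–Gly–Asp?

Phe: 2 codons.
Cys: 2 codons.
Gly: 4 codons.
Asp: 2 codons.
2 × 2 × 4 × 2 = 32.

32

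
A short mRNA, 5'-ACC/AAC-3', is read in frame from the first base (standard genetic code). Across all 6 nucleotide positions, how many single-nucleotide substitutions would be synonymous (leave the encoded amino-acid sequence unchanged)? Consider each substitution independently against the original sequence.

4

Codon 1 (ACC, Thr): 3 synonymous substitutions.
Codon 2 (AAC, Asn): 1 synonymous substitution.
Total: 3 + 1 = 4.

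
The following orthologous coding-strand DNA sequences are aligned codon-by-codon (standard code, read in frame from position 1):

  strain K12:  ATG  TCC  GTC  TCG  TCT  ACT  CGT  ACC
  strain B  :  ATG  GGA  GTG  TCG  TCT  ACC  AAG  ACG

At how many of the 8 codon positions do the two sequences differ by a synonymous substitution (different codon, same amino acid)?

3

Codon 1: ATG Met / ATG Met — identical.
Codon 2: TCC Ser / GGA Gly — nonsynonymous.
Codon 3: GTC Val / GTG Val — synonymous.
Codon 4: TCG Ser / TCG Ser — identical.
Codon 5: TCT Ser / TCT Ser — identical.
Codon 6: ACT Thr / ACC Thr — synonymous.
Codon 7: CGT Arg / AAG Lys — nonsynonymous.
Codon 8: ACC Thr / ACG Thr — synonymous.
Synonymous differences: 3.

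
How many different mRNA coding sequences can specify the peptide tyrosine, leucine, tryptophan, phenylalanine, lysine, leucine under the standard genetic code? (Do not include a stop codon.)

288

Tyr: 2 codons.
Leu: 6 codons.
Trp: 1 codon.
Phe: 2 codons.
Lys: 2 codons.
Leu: 6 codons.
2 × 6 × 1 × 2 × 2 × 6 = 288.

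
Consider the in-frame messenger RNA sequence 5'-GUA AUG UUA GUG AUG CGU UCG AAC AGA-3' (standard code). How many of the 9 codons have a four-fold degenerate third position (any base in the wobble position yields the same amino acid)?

4

Codon 1 GUA (Val): third position 4-fold.
Codon 2 AUG (Met): third position 1-fold.
Codon 3 UUA (Leu): third position 2-fold.
Codon 4 GUG (Val): third position 4-fold.
Codon 5 AUG (Met): third position 1-fold.
Codon 6 CGU (Arg): third position 4-fold.
Codon 7 UCG (Ser): third position 4-fold.
Codon 8 AAC (Asn): third position 2-fold.
Codon 9 AGA (Arg): third position 2-fold.
Four-fold degenerate third positions: 4.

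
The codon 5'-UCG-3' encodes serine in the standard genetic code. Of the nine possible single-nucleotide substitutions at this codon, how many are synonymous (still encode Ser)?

3

Position 1: none → 0 synonymous.
Position 2: none → 0 synonymous.
Position 3: UCU, UCC, UCA → 3 synonymous.
Total: 0 + 0 + 3 = 3.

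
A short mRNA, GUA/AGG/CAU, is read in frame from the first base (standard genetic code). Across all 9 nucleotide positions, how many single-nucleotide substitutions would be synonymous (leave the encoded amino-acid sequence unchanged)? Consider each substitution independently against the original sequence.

6

Codon 1 (GUA, Val): 3 synonymous substitutions.
Codon 2 (AGG, Arg): 2 synonymous substitutions.
Codon 3 (CAU, His): 1 synonymous substitution.
Total: 3 + 2 + 1 = 6.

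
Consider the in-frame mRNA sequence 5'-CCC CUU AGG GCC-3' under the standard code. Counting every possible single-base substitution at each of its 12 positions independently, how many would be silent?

11

Codon 1 (CCC, Pro): 3 synonymous substitutions.
Codon 2 (CUU, Leu): 3 synonymous substitutions.
Codon 3 (AGG, Arg): 2 synonymous substitutions.
Codon 4 (GCC, Ala): 3 synonymous substitutions.
Total: 3 + 3 + 2 + 3 = 11.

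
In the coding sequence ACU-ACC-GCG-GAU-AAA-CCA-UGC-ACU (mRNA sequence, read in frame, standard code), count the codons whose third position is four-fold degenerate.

5

Codon 1 ACU (Thr): third position 4-fold.
Codon 2 ACC (Thr): third position 4-fold.
Codon 3 GCG (Ala): third position 4-fold.
Codon 4 GAU (Asp): third position 2-fold.
Codon 5 AAA (Lys): third position 2-fold.
Codon 6 CCA (Pro): third position 4-fold.
Codon 7 UGC (Cys): third position 2-fold.
Codon 8 ACU (Thr): third position 4-fold.
Four-fold degenerate third positions: 5.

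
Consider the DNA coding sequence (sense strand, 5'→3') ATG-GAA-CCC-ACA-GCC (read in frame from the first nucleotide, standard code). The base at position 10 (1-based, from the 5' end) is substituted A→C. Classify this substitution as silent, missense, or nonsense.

Position 10 falls in codon 4: ACA → Thr.
After the substitution the codon is CCA → Pro.
Thr ≠ Pro, so this is a missense mutation.

missense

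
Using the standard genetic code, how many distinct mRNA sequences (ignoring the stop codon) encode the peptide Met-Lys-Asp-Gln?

Met: 1 codon.
Lys: 2 codons.
Asp: 2 codons.
Gln: 2 codons.
1 × 2 × 2 × 2 = 8.

8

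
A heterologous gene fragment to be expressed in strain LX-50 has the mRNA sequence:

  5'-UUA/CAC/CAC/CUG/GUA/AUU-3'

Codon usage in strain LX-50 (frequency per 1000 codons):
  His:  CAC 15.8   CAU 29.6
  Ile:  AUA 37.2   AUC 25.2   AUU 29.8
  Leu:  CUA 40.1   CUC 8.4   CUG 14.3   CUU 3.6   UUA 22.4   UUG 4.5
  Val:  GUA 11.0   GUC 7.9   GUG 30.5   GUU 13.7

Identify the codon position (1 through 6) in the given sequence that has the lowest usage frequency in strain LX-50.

5

Codon 1 UUA (Leu): 22.4 per 1000.
Codon 2 CAC (His): 15.8 per 1000.
Codon 3 CAC (His): 15.8 per 1000.
Codon 4 CUG (Leu): 14.3 per 1000.
Codon 5 GUA (Val): 11.0 per 1000.
Codon 6 AUU (Ile): 29.8 per 1000.
Lowest frequency is 11.0 at codon 5.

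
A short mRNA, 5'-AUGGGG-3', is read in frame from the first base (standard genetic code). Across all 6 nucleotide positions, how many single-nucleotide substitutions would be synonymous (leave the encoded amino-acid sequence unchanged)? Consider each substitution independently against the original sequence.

Codon 1 (AUG, Met): 0 synonymous substitutions.
Codon 2 (GGG, Gly): 3 synonymous substitutions.
Total: 0 + 3 = 3.

3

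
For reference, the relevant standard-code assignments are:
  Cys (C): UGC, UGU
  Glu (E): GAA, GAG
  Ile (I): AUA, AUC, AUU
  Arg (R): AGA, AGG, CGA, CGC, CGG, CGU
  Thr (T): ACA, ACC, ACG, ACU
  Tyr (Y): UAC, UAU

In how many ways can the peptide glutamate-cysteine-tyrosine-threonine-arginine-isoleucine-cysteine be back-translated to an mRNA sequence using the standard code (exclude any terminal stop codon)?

Glu: 2 codons.
Cys: 2 codons.
Tyr: 2 codons.
Thr: 4 codons.
Arg: 6 codons.
Ile: 3 codons.
Cys: 2 codons.
2 × 2 × 2 × 4 × 6 × 3 × 2 = 1152.

1152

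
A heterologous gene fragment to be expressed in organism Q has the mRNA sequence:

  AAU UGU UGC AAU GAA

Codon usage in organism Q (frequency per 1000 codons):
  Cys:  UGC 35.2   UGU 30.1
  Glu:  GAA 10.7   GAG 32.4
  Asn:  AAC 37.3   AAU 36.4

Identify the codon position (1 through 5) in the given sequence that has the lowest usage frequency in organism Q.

5

Codon 1 AAU (Asn): 36.4 per 1000.
Codon 2 UGU (Cys): 30.1 per 1000.
Codon 3 UGC (Cys): 35.2 per 1000.
Codon 4 AAU (Asn): 36.4 per 1000.
Codon 5 GAA (Glu): 10.7 per 1000.
Lowest frequency is 10.7 at codon 5.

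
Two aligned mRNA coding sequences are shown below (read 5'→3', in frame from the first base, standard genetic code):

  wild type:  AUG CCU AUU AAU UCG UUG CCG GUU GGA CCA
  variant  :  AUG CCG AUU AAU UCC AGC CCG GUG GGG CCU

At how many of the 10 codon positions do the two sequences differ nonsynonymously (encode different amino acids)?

Codon 1: AUG Met / AUG Met — identical.
Codon 2: CCU Pro / CCG Pro — synonymous.
Codon 3: AUU Ile / AUU Ile — identical.
Codon 4: AAU Asn / AAU Asn — identical.
Codon 5: UCG Ser / UCC Ser — synonymous.
Codon 6: UUG Leu / AGC Ser — nonsynonymous.
Codon 7: CCG Pro / CCG Pro — identical.
Codon 8: GUU Val / GUG Val — synonymous.
Codon 9: GGA Gly / GGG Gly — synonymous.
Codon 10: CCA Pro / CCU Pro — synonymous.
Nonsynonymous differences: 1.

1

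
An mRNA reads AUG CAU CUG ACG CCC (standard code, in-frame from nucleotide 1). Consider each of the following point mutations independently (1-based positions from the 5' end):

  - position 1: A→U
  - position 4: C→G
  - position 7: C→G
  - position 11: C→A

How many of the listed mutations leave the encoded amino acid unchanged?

Codon 1: AUG (Met) → UUG (Leu) — missense.
Codon 2: CAU (His) → GAU (Asp) — missense.
Codon 3: CUG (Leu) → GUG (Val) — missense.
Codon 4: ACG (Thr) → AAG (Lys) — missense.
Synonymous: 0 of 4.

0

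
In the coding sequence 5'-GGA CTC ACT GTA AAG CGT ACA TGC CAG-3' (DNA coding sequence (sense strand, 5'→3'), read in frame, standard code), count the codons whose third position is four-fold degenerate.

6

Codon 1 GGA (Gly): third position 4-fold.
Codon 2 CTC (Leu): third position 4-fold.
Codon 3 ACT (Thr): third position 4-fold.
Codon 4 GTA (Val): third position 4-fold.
Codon 5 AAG (Lys): third position 2-fold.
Codon 6 CGT (Arg): third position 4-fold.
Codon 7 ACA (Thr): third position 4-fold.
Codon 8 TGC (Cys): third position 2-fold.
Codon 9 CAG (Gln): third position 2-fold.
Four-fold degenerate third positions: 6.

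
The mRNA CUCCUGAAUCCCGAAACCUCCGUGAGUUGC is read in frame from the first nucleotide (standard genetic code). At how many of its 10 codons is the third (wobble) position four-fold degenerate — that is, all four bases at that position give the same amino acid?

Codon 1 CUC (Leu): third position 4-fold.
Codon 2 CUG (Leu): third position 4-fold.
Codon 3 AAU (Asn): third position 2-fold.
Codon 4 CCC (Pro): third position 4-fold.
Codon 5 GAA (Glu): third position 2-fold.
Codon 6 ACC (Thr): third position 4-fold.
Codon 7 UCC (Ser): third position 4-fold.
Codon 8 GUG (Val): third position 4-fold.
Codon 9 AGU (Ser): third position 2-fold.
Codon 10 UGC (Cys): third position 2-fold.
Four-fold degenerate third positions: 6.

6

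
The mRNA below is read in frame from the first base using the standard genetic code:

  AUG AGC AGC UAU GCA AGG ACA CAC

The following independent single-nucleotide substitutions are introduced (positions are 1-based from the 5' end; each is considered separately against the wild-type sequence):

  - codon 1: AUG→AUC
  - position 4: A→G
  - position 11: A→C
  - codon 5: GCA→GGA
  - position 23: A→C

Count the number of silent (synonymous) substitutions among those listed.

0

Codon 1: AUG (Met) → AUC (Ile) — missense.
Codon 2: AGC (Ser) → GGC (Gly) — missense.
Codon 4: UAU (Tyr) → UCU (Ser) — missense.
Codon 5: GCA (Ala) → GGA (Gly) — missense.
Codon 8: CAC (His) → CCC (Pro) — missense.
Synonymous: 0 of 5.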